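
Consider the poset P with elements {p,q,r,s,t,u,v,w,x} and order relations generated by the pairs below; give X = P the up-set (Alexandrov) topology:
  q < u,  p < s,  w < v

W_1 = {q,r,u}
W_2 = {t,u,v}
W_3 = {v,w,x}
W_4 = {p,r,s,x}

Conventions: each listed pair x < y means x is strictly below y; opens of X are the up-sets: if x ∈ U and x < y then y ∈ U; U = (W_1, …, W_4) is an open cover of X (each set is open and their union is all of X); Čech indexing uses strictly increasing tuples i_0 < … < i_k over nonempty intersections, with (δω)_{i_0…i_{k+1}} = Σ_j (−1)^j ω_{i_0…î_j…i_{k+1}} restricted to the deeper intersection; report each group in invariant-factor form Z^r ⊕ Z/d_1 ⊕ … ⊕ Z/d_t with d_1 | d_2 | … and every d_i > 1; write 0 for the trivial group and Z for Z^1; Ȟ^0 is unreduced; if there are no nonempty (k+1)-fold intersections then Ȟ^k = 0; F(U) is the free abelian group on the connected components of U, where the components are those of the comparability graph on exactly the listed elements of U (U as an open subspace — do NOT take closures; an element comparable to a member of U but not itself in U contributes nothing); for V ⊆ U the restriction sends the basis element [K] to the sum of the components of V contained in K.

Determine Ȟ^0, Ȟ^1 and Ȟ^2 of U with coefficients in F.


nonempty overlaps:
  W12={u} W14={r} W23={v} W34={x}
components per intersection:
  W1: {q,u} {r}
  W2: {t} {u} {v}
  W3: {v,w} {x}
  W4: {p,s} {r} {x}
  W12: {u}
  W14: {r}
  W23: {v}
  W34: {x}
C dims 10,4; δ0: rk 4, SNF 1^4
degree 0: 10−4−0 = 6 → Ȟ^0 ≅ Z^6
degree 1: 4−0−4 = 0 → Ȟ^1 ≅ 0
degree 2: 0−0−0 = 0 → Ȟ^2 ≅ 0

Ȟ^0(U;F) ≅ Z^6; Ȟ^1(U;F) ≅ 0; Ȟ^2(U;F) ≅ 0


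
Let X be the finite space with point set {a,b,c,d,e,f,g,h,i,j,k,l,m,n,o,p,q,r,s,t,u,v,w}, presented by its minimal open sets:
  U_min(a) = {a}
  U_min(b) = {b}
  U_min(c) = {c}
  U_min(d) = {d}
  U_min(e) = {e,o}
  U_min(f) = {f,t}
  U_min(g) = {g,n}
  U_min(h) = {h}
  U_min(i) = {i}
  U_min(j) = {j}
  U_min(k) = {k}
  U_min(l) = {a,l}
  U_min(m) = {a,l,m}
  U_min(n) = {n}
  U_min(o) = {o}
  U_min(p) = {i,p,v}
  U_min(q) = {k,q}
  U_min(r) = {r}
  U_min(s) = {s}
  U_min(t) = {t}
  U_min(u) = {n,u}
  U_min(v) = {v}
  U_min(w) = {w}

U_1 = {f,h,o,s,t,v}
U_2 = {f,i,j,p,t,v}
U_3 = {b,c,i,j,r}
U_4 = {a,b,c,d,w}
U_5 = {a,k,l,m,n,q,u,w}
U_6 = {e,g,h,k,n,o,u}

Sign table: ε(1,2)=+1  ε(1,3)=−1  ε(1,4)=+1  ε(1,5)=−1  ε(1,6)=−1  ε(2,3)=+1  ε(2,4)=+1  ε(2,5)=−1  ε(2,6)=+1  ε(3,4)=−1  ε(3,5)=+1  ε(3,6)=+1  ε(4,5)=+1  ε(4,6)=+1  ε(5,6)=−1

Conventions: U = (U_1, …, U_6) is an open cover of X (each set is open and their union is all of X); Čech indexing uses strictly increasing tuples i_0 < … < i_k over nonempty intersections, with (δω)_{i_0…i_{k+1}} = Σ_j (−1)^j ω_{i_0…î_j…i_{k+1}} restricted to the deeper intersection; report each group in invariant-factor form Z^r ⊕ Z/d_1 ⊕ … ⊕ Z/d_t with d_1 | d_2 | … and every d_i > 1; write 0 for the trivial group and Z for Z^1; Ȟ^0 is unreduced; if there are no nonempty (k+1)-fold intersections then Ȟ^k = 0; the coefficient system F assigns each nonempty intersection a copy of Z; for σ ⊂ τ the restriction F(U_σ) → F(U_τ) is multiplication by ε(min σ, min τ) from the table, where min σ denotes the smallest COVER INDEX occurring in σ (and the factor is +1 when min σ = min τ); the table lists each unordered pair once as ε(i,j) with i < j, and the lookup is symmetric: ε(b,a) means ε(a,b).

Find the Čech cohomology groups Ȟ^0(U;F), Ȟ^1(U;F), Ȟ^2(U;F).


Ȟ^0 = 0; Ȟ^1 = Z/2; Ȟ^2 = 0

intersection data:
  U12={f,t,v} U16={h,o} U23={i,j} U34={b,c} U45={a,w} U56={k,n,u}
C dims 6,6; δ0: rk 6, SNF 1^5·2
Ȟ^0 = (6 − 6) − 0 = 0, so Ȟ^0 ≅ 0
Ȟ^1 = (6 − 0) − 6 = 0 plus torsion [2], so Ȟ^1 ≅ Z/2
Ȟ^2 = (0 − 0) − 0 = 0, so Ȟ^2 ≅ 0


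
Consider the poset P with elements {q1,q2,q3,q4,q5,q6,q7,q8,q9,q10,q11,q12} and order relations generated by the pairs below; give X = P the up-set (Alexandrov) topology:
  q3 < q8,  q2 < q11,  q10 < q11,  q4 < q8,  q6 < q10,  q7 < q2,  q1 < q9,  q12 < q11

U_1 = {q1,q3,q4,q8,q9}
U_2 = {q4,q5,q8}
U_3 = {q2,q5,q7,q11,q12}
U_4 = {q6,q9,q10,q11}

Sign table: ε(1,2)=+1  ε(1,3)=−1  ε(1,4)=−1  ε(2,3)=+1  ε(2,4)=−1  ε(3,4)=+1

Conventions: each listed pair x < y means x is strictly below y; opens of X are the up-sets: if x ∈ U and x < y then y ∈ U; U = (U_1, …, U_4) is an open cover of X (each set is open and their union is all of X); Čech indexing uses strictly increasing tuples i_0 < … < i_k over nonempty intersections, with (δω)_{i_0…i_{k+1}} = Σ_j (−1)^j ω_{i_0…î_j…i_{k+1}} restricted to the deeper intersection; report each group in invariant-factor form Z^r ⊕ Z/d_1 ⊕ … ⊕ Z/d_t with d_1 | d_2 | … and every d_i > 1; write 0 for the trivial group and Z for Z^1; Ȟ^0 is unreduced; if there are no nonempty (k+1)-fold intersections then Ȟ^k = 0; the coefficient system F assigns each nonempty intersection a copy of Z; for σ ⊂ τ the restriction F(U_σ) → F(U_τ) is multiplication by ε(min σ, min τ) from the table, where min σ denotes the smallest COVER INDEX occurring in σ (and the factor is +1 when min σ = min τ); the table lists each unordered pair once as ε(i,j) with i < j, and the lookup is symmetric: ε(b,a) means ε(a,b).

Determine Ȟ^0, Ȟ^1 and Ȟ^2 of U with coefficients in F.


intersection data:
  U12={q4,q8} U14={q9} U23={q5} U34={q11}
C dims 4,4; δ0: rk 4, SNF 1^3·2
Ȟ^0 = (4 − 4) − 0 = 0, so Ȟ^0 ≅ 0
Ȟ^1 = (4 − 0) − 4 = 0 plus torsion [2], so Ȟ^1 ≅ Z/2
Ȟ^2 = (0 − 0) − 0 = 0, so Ȟ^2 ≅ 0

Ȟ^0 ≅ 0, Ȟ^1 ≅ Z/2, Ȟ^2 ≅ 0


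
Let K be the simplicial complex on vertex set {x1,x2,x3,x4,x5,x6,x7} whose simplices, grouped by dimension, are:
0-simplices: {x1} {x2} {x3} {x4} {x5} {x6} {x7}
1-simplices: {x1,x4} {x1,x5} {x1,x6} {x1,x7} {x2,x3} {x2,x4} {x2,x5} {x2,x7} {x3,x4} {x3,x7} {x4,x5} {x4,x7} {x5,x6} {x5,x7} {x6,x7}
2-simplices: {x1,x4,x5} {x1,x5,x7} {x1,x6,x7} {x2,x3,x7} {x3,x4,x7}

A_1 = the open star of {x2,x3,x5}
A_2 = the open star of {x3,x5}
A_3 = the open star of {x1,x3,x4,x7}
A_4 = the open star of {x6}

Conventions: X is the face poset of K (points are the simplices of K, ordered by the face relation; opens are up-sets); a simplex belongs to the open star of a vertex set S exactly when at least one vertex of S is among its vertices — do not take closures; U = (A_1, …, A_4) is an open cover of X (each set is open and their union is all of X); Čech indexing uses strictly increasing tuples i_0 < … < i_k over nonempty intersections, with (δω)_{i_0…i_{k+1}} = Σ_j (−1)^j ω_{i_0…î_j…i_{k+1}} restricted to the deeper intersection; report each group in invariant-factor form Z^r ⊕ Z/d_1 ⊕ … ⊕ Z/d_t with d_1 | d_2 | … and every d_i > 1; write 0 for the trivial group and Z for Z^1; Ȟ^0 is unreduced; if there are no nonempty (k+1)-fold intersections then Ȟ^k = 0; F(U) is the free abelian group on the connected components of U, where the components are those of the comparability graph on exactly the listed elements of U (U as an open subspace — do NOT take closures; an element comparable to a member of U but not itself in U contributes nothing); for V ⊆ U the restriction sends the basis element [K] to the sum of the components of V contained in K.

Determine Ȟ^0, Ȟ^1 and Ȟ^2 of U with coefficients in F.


Ȟ^0 = Z, Ȟ^1 = Z^3 and Ȟ^2 = 0

nerve simplices:
  A1={{x2},{x3},{x5},{x1,x5},{x2,x3},{x2,x4},{x2,x5},{x2,x7},{x3,x4},{x3,x7},{x4,x5},{x5,x6},{x5,x7},{x1,x4,x5},{x1,x5,x7},{x2,x3,x7},{x3,x4,x7}} A2={{x3},{x5},{x1,x5},{x2,x3},{x2,x5},{x3,x4},{x3,x7},{x4,x5},{x5,x6},{x5,x7},{x1,x4,x5},{x1,x5,x7},{x2,x3,x7},{x3,x4,x7}} A3={{x1},{x3},{x4},{x7},{x1,x4},{x1,x5},{x1,x6},{x1,x7},{x2,x3},{x2,x4},{x2,x7},{x3,x4},{x3,x7},{x4,x5},{x4,x7},{x5,x7},{x6,x7},{x1,x4,x5},{x1,x5,x7},{x1,x6,x7},{x2,x3,x7},{x3,x4,x7}} A4={{x6},{x1,x6},{x5,x6},{x6,x7},{x1,x6,x7}}
  A12={{x3},{x5},{x1,x5},{x2,x3},{x2,x5},{x3,x4},{x3,x7},{x4,x5},{x5,x6},{x5,x7},{x1,x4,x5},{x1,x5,x7},{x2,x3,x7},{x3,x4,x7}} A13={{x3},{x1,x5},{x2,x3},{x2,x4},{x2,x7},{x3,x4},{x3,x7},{x4,x5},{x5,x7},{x1,x4,x5},{x1,x5,x7},{x2,x3,x7},{x3,x4,x7}} A14={{x5,x6}} A23={{x3},{x1,x5},{x2,x3},{x3,x4},{x3,x7},{x4,x5},{x5,x7},{x1,x4,x5},{x1,x5,x7},{x2,x3,x7},{x3,x4,x7}} A24={{x5,x6}} A34={{x1,x6},{x6,x7},{x1,x6,x7}}
  A123={{x3},{x1,x5},{x2,x3},{x3,x4},{x3,x7},{x4,x5},{x5,x7},{x1,x4,x5},{x1,x5,x7},{x2,x3,x7},{x3,x4,x7}} A124={{x5,x6}}
components per intersection:
  A1: {{x2},{x3},{x5},{x1,x5},{x2,x3},{x2,x4},{x2,x5},{x2,x7},{x3,x4},{x3,x7},{x4,x5},{x5,x6},{x5,x7},{x1,x4,x5},{x1,x5,x7},{x2,x3,x7},{x3,x4,x7}}
  A2: {{x3},{x2,x3},{x3,x4},{x3,x7},{x2,x3,x7},{x3,x4,x7}} {{x5},{x1,x5},{x2,x5},{x4,x5},{x5,x6},{x5,x7},{x1,x4,x5},{x1,x5,x7}}
  A3: {{x1},{x3},{x4},{x7},{x1,x4},{x1,x5},{x1,x6},{x1,x7},{x2,x3},{x2,x4},{x2,x7},{x3,x4},{x3,x7},{x4,x5},{x4,x7},{x5,x7},{x6,x7},{x1,x4,x5},{x1,x5,x7},{x1,x6,x7},{x2,x3,x7},{x3,x4,x7}}
  A4: {{x6},{x1,x6},{x5,x6},{x6,x7},{x1,x6,x7}}
  A12: {{x3},{x2,x3},{x3,x4},{x3,x7},{x2,x3,x7},{x3,x4,x7}} {{x5},{x1,x5},{x2,x5},{x4,x5},{x5,x6},{x5,x7},{x1,x4,x5},{x1,x5,x7}}
  A13: {{x3},{x2,x3},{x2,x7},{x3,x4},{x3,x7},{x2,x3,x7},{x3,x4,x7}} {{x1,x5},{x4,x5},{x5,x7},{x1,x4,x5},{x1,x5,x7}} {{x2,x4}}
  A14: {{x5,x6}}
  A23: {{x3},{x2,x3},{x3,x4},{x3,x7},{x2,x3,x7},{x3,x4,x7}} {{x1,x5},{x4,x5},{x5,x7},{x1,x4,x5},{x1,x5,x7}}
  A24: {{x5,x6}}
  A34: {{x1,x6},{x6,x7},{x1,x6,x7}}
  A123: {{x3},{x2,x3},{x3,x4},{x3,x7},{x2,x3,x7},{x3,x4,x7}} {{x1,x5},{x4,x5},{x5,x7},{x1,x4,x5},{x1,x5,x7}}
  A124: {{x5,x6}}
C dims 5,10,3; δ0: rk 4, SNF 1^4; δ1: rk 3, SNF 1^3
degree 0: 5−4−0 = 1 → Ȟ^0 ≅ Z
degree 1: 10−3−4 = 3 → Ȟ^1 ≅ Z^3
degree 2: 3−0−3 = 0 → Ȟ^2 ≅ 0


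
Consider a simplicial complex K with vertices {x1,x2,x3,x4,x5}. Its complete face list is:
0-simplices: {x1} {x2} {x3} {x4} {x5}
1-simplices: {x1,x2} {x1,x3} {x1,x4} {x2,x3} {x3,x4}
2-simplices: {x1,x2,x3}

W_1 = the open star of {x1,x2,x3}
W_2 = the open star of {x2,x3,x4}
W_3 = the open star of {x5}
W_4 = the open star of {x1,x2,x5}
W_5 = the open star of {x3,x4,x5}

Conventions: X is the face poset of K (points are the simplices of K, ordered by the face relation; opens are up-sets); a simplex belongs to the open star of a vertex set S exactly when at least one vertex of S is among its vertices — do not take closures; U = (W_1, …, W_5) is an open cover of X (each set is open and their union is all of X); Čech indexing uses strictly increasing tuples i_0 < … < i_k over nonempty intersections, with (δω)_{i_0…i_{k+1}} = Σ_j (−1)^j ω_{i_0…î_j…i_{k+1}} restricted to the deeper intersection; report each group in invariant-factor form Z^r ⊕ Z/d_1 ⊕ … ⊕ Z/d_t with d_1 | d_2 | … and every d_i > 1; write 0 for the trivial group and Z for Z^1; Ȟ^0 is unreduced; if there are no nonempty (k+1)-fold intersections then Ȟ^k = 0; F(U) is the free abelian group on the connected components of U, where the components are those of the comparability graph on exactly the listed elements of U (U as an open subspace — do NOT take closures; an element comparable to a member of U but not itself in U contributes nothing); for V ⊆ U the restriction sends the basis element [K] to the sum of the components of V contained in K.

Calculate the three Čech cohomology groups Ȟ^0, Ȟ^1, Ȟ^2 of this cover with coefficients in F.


Ȟ^0(U;F) ≅ Z^2,  Ȟ^1(U;F) ≅ Z,  Ȟ^2(U;F) ≅ 0

nonempty intersections:
  W1={{x1},{x2},{x3},{x1,x2},{x1,x3},{x1,x4},{x2,x3},{x3,x4},{x1,x2,x3}} W2={{x2},{x3},{x4},{x1,x2},{x1,x3},{x1,x4},{x2,x3},{x3,x4},{x1,x2,x3}} W3={{x5}} W4={{x1},{x2},{x5},{x1,x2},{x1,x3},{x1,x4},{x2,x3},{x1,x2,x3}} W5={{x3},{x4},{x5},{x1,x3},{x1,x4},{x2,x3},{x3,x4},{x1,x2,x3}}
  W12={{x2},{x3},{x1,x2},{x1,x3},{x1,x4},{x2,x3},{x3,x4},{x1,x2,x3}} W14={{x1},{x2},{x1,x2},{x1,x3},{x1,x4},{x2,x3},{x1,x2,x3}} W15={{x3},{x1,x3},{x1,x4},{x2,x3},{x3,x4},{x1,x2,x3}} W24={{x2},{x1,x2},{x1,x3},{x1,x4},{x2,x3},{x1,x2,x3}} W25={{x3},{x4},{x1,x3},{x1,x4},{x2,x3},{x3,x4},{x1,x2,x3}} W34={{x5}} W35={{x5}} W45={{x5},{x1,x3},{x1,x4},{x2,x3},{x1,x2,x3}}
  W124={{x2},{x1,x2},{x1,x3},{x1,x4},{x2,x3},{x1,x2,x3}} W125={{x3},{x1,x3},{x1,x4},{x2,x3},{x3,x4},{x1,x2,x3}} W145={{x1,x3},{x1,x4},{x2,x3},{x1,x2,x3}} W245={{x1,x3},{x1,x4},{x2,x3},{x1,x2,x3}} W345={{x5}}
  W1245={{x1,x3},{x1,x4},{x2,x3},{x1,x2,x3}}
components per intersection:
  W1: {{x1},{x2},{x3},{x1,x2},{x1,x3},{x1,x4},{x2,x3},{x3,x4},{x1,x2,x3}}
  W2: {{x2},{x3},{x4},{x1,x2},{x1,x3},{x1,x4},{x2,x3},{x3,x4},{x1,x2,x3}}
  W3: {{x5}}
  W4: {{x1},{x2},{x1,x2},{x1,x3},{x1,x4},{x2,x3},{x1,x2,x3}} {{x5}}
  W5: {{x3},{x4},{x1,x3},{x1,x4},{x2,x3},{x3,x4},{x1,x2,x3}} {{x5}}
  W12: {{x2},{x3},{x1,x2},{x1,x3},{x2,x3},{x3,x4},{x1,x2,x3}} {{x1,x4}}
  W14: {{x1},{x2},{x1,x2},{x1,x3},{x1,x4},{x2,x3},{x1,x2,x3}}
  W15: {{x3},{x1,x3},{x2,x3},{x3,x4},{x1,x2,x3}} {{x1,x4}}
  W24: {{x2},{x1,x2},{x1,x3},{x2,x3},{x1,x2,x3}} {{x1,x4}}
  W25: {{x3},{x4},{x1,x3},{x1,x4},{x2,x3},{x3,x4},{x1,x2,x3}}
  W34: {{x5}}
  W35: {{x5}}
  W45: {{x5}} {{x1,x3},{x2,x3},{x1,x2,x3}} {{x1,x4}}
  W124: {{x2},{x1,x2},{x1,x3},{x2,x3},{x1,x2,x3}} {{x1,x4}}
  W125: {{x3},{x1,x3},{x2,x3},{x3,x4},{x1,x2,x3}} {{x1,x4}}
  W145: {{x1,x3},{x2,x3},{x1,x2,x3}} {{x1,x4}}
  W245: {{x1,x3},{x2,x3},{x1,x2,x3}} {{x1,x4}}
  W345: {{x5}}
  W1245: {{x1,x3},{x2,x3},{x1,x2,x3}} {{x1,x4}}
C dims 7,13,9,2; δ0: rk 5, SNF 1^5; δ1: rk 7, SNF 1^7; δ2: rk 2, SNF 1^2
Ȟ^0: (7−5)−0=2 ⇒ Z^2
Ȟ^1: (13−7)−5=1 ⇒ Z
Ȟ^2: (9−2)−7=0 ⇒ 0


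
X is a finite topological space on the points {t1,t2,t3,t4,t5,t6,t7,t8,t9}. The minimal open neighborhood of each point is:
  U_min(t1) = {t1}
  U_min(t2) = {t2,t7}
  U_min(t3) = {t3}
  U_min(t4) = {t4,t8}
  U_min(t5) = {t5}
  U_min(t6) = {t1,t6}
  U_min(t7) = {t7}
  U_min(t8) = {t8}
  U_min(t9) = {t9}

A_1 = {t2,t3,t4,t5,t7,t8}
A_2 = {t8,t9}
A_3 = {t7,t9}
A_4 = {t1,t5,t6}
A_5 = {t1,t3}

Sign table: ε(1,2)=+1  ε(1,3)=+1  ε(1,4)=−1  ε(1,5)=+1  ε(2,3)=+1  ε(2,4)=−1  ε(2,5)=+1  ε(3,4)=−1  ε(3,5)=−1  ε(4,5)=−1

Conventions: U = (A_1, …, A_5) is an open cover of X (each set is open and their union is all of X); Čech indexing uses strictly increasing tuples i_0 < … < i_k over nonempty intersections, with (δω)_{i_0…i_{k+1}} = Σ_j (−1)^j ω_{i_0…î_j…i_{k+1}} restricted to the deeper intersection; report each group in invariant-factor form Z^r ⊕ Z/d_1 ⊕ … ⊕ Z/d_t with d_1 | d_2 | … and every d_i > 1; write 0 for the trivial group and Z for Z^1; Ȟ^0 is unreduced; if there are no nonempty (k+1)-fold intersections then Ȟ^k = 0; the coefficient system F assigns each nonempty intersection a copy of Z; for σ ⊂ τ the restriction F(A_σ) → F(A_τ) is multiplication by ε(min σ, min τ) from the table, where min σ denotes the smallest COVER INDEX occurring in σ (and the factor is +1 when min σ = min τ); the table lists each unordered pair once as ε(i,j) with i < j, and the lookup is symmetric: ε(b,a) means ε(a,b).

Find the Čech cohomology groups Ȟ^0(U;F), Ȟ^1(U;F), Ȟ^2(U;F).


Ȟ^0 = Z, Ȟ^1 = Z^2 and Ȟ^2 = 0

nonempty overlaps:
  A12={t8} A13={t7} A14={t5} A15={t3} A23={t9} A45={t1}
C dims 5,6; δ0: rk 4, SNF 1^4
degree 0: 5−4−0 = 1 → Ȟ^0 ≅ Z
degree 1: 6−0−4 = 2 → Ȟ^1 ≅ Z^2
degree 2: 0−0−0 = 0 → Ȟ^2 ≅ 0


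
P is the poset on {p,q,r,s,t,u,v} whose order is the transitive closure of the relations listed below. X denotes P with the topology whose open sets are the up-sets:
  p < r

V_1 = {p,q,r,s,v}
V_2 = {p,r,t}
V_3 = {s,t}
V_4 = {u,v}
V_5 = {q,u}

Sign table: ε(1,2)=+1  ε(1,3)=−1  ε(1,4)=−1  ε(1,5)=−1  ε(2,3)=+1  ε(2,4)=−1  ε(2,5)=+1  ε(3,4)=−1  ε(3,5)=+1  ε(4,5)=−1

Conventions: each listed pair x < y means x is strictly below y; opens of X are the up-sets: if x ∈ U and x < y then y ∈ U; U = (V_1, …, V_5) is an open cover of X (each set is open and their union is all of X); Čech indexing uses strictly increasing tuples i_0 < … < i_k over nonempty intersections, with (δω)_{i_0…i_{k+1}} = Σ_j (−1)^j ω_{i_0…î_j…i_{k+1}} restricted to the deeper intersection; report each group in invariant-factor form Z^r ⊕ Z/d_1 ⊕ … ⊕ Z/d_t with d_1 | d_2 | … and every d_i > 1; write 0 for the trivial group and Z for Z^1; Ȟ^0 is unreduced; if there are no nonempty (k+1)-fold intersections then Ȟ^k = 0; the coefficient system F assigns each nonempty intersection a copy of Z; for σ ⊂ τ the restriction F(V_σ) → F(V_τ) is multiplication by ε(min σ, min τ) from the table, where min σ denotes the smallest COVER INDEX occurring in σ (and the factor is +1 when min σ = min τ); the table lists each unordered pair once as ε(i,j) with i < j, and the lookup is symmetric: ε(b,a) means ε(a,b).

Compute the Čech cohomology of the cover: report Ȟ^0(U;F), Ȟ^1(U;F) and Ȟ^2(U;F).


nerve simplices:
  V12={p,r} V13={s} V14={v} V15={q} V23={t} V45={u}
C dims 5,6; δ0: rk 5, SNF 1^4·2
degree 0: 5−5−0 = 0 → Ȟ^0 ≅ 0
degree 1: 6−0−5 = 1 plus torsion [2] → Ȟ^1 ≅ Z ⊕ Z/2
degree 2: 0−0−0 = 0 → Ȟ^2 ≅ 0

Ȟ^0 ≅ 0, Ȟ^1 ≅ Z ⊕ Z/2, Ȟ^2 ≅ 0


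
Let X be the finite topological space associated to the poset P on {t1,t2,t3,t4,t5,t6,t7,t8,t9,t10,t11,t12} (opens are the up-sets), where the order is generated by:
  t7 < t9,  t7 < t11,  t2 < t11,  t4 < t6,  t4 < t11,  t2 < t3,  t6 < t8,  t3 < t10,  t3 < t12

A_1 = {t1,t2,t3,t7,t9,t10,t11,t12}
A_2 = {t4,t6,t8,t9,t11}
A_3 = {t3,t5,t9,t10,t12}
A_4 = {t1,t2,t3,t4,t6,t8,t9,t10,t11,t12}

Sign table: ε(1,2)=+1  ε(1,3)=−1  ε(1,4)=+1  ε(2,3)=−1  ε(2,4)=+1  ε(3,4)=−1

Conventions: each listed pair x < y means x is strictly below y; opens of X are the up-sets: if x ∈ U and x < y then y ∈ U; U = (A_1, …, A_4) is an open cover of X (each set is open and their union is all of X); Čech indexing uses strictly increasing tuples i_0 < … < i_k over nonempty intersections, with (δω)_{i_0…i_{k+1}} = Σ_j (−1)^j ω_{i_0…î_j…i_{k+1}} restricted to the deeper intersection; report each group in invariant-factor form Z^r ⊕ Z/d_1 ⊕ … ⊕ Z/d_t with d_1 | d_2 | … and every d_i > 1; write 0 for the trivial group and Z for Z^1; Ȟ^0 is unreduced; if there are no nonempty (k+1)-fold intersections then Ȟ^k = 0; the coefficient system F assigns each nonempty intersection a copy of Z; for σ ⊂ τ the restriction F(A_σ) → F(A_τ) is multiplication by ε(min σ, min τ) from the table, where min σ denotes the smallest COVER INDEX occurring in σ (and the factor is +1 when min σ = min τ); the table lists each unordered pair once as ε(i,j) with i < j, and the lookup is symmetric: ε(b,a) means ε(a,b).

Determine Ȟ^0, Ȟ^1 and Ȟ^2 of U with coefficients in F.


Ȟ^0(U;F) ≅ Z, Ȟ^1(U;F) ≅ 0, Ȟ^2(U;F) ≅ 0

intersection data:
  A12={t9,t11} A13={t3,t9,t10,t12} A14={t1,t2,t3,t9,t10,t11,t12} A23={t9} A24={t4,t6,t8,t9,t11} A34={t3,t9,t10,t12}
  A123={t9} A124={t9,t11} A134={t3,t9,t10,t12} A234={t9}
  A1234={t9}
C dims 4,6,4,1; δ0: rk 3, SNF 1^3; δ1: rk 3, SNF 1^3; δ2: rk 1, SNF 1^1
Ȟ^0 = (4 − 3) − 0 = 1, so Ȟ^0 ≅ Z
Ȟ^1 = (6 − 3) − 3 = 0, so Ȟ^1 ≅ 0
Ȟ^2 = (4 − 1) − 3 = 0, so Ȟ^2 ≅ 0


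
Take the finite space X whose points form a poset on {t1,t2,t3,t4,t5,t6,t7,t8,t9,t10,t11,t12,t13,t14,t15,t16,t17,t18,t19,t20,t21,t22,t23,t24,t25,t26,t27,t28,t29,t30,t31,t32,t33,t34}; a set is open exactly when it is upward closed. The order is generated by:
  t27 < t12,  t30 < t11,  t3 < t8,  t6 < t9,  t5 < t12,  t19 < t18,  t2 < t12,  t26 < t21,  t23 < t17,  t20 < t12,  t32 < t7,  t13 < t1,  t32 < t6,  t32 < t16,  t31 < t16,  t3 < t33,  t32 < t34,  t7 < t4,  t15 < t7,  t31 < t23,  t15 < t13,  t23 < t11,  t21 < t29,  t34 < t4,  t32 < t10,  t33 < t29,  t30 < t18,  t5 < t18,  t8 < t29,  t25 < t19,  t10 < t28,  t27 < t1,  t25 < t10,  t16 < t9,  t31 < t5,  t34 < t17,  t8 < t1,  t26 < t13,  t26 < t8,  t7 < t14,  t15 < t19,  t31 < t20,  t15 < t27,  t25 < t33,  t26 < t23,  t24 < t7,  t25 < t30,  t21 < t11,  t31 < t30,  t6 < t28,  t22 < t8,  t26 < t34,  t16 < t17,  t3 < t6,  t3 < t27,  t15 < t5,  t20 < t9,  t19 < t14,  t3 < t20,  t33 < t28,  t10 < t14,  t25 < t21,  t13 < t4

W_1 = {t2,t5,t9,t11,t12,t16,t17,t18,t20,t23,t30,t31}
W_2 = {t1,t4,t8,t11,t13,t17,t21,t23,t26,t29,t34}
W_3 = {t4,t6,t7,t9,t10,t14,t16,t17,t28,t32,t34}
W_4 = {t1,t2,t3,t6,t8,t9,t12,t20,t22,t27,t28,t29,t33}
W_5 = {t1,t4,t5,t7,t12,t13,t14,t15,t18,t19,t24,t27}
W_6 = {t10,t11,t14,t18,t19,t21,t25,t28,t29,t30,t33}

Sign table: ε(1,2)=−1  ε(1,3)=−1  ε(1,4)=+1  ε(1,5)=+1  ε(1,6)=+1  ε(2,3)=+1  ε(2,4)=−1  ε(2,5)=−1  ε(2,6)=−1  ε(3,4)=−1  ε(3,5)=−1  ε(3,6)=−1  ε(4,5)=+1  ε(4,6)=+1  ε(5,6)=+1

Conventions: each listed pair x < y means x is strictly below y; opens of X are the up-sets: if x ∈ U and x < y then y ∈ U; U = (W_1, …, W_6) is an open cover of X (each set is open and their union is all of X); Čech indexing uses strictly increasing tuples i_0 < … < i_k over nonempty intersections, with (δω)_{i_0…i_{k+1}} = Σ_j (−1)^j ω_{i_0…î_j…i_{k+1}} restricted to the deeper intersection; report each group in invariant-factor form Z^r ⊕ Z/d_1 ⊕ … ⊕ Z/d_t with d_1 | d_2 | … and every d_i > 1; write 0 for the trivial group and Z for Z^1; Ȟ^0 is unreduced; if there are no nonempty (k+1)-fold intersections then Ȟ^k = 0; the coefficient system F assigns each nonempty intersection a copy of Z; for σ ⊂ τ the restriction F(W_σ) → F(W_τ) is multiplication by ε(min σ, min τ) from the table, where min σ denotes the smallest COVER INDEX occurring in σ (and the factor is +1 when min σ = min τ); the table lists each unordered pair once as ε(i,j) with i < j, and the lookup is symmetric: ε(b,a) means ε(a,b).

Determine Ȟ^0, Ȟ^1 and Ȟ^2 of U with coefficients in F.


nerve of the cover:
  W12={t11,t17,t23} W13={t9,t16,t17} W14={t2,t9,t12,t20} W15={t5,t12,t18} W16={t11,t18,t30} W23={t4,t17,t34} W24={t1,t8,t29} W25={t1,t4,t13} W26={t11,t21,t29} W34={t6,t9,t28} W35={t4,t7,t14} W36={t10,t14,t28} W45={t1,t12,t27} W46={t28,t29,t33} W56={t14,t18,t19}
  W123={t17} W126={t11} W134={t9} W145={t12} W156={t18} W235={t4} W245={t1} W246={t29} W346={t28} W356={t14}
C dims 6,15,10; δ0: rk 5, SNF 1^5; δ1: rk 10, SNF 1^9·2
Ȟ^0 = (6 − 5) − 0 = 1, so Ȟ^0 ≅ Z
Ȟ^1 = (15 − 10) − 5 = 0, so Ȟ^1 ≅ 0
Ȟ^2 = (10 − 0) − 10 = 0 plus torsion [2], so Ȟ^2 ≅ Z/2

Ȟ^0(U;F) ≅ Z, Ȟ^1(U;F) ≅ 0 and Ȟ^2(U;F) ≅ Z/2


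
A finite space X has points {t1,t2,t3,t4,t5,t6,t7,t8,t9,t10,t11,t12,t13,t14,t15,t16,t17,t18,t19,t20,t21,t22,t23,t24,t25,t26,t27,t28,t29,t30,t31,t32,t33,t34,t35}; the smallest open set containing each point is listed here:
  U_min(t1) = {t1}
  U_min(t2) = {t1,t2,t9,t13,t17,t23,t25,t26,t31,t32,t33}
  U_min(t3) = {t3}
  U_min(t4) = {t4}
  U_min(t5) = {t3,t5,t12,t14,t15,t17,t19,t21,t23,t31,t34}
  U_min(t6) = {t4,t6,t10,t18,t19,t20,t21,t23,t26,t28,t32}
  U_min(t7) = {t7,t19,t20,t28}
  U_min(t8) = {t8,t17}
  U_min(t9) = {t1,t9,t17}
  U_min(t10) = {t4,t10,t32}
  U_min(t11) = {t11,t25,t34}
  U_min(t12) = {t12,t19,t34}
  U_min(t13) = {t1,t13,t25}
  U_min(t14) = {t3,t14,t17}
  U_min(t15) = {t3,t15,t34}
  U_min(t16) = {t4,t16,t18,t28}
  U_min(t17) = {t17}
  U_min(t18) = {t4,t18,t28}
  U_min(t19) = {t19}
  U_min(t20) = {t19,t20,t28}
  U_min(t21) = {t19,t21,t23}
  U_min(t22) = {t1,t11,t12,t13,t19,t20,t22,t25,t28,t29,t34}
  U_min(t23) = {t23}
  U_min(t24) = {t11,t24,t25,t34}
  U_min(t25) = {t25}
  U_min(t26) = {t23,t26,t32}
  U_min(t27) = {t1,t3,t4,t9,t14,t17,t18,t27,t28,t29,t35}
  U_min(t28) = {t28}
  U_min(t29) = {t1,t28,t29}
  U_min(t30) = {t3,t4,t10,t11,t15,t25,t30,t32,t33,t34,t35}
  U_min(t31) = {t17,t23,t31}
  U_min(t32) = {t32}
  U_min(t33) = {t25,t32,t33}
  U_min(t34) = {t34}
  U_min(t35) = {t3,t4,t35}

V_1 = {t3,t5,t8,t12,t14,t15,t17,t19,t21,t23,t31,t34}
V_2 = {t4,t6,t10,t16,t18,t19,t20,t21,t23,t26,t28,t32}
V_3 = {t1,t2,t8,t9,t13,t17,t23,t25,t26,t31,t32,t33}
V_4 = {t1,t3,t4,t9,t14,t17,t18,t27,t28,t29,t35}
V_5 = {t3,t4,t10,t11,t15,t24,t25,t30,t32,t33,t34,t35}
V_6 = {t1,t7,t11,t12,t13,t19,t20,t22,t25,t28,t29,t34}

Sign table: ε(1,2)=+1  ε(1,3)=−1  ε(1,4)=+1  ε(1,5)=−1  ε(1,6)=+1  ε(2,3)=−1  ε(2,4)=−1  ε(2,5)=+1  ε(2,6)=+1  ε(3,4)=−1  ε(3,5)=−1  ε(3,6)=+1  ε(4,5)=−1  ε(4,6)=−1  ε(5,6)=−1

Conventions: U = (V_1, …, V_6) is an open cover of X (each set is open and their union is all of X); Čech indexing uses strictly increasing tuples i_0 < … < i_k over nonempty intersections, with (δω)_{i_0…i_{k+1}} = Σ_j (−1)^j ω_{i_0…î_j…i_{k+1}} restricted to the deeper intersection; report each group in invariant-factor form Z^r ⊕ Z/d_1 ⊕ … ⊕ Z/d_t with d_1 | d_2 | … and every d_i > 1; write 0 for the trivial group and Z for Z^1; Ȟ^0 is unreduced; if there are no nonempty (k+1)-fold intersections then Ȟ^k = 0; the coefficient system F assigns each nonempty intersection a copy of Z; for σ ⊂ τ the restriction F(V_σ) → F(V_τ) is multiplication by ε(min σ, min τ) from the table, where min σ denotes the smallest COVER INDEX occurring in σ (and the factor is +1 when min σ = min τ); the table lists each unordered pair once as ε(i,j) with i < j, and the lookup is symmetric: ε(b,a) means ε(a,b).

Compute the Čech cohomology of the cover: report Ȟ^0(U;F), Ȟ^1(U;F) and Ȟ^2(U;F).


Ȟ^0(U;F) ≅ 0,  Ȟ^1(U;F) ≅ Z/2,  Ȟ^2(U;F) ≅ Z

cover nerve:
  V12={t19,t21,t23} V13={t8,t17,t23,t31} V14={t3,t14,t17} V15={t3,t15,t34} V16={t12,t19,t34} V23={t23,t26,t32} V24={t4,t18,t28} V25={t4,t10,t32} V26={t19,t20,t28} V34={t1,t9,t17} V35={t25,t32,t33} V36={t1,t13,t25} V45={t3,t4,t35} V46={t1,t28,t29} V56={t11,t25,t34}
  V123={t23} V126={t19} V134={t17} V145={t3} V156={t34} V235={t32} V245={t4} V246={t28} V346={t1} V356={t25}
C dims 6,15,10; δ0: rk 6, SNF 1^5·2; δ1: rk 9, SNF 1^9
Ȟ^0: (6−6)−0=0 ⇒ 0
Ȟ^1: (15−9)−6=0 plus torsion [2] ⇒ Z/2
Ȟ^2: (10−0)−9=1 ⇒ Z


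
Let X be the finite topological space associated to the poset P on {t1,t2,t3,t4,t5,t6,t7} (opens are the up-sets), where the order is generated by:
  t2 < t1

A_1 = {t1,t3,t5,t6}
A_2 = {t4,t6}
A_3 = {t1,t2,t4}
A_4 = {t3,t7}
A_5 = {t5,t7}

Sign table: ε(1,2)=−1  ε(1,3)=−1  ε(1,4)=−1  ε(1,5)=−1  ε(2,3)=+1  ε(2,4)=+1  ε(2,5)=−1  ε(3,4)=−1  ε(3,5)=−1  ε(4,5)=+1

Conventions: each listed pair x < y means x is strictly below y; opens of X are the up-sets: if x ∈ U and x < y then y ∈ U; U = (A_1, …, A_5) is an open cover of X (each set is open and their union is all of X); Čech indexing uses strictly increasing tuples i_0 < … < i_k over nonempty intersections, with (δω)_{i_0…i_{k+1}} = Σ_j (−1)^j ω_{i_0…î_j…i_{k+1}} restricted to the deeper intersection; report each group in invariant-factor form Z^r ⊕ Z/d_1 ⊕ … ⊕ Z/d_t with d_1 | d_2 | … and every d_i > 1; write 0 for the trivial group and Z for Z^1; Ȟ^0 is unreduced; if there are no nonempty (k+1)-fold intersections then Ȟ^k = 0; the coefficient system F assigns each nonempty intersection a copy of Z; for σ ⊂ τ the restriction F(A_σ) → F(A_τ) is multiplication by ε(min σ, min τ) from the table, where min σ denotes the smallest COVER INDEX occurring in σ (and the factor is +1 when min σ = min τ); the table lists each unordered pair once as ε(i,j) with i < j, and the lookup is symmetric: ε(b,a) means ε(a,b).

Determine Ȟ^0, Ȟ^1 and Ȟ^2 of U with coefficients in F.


nerve of the cover:
  A12={t6} A13={t1} A14={t3} A15={t5} A23={t4} A45={t7}
C dims 5,6; δ0: rk 4, SNF 1^4
Ȟ^0 = (5 − 4) − 0 = 1, so Ȟ^0 ≅ Z
Ȟ^1 = (6 − 0) − 4 = 2, so Ȟ^1 ≅ Z^2
Ȟ^2 = (0 − 0) − 0 = 0, so Ȟ^2 ≅ 0

Ȟ^0 = Z, Ȟ^1 = Z^2 and Ȟ^2 = 0


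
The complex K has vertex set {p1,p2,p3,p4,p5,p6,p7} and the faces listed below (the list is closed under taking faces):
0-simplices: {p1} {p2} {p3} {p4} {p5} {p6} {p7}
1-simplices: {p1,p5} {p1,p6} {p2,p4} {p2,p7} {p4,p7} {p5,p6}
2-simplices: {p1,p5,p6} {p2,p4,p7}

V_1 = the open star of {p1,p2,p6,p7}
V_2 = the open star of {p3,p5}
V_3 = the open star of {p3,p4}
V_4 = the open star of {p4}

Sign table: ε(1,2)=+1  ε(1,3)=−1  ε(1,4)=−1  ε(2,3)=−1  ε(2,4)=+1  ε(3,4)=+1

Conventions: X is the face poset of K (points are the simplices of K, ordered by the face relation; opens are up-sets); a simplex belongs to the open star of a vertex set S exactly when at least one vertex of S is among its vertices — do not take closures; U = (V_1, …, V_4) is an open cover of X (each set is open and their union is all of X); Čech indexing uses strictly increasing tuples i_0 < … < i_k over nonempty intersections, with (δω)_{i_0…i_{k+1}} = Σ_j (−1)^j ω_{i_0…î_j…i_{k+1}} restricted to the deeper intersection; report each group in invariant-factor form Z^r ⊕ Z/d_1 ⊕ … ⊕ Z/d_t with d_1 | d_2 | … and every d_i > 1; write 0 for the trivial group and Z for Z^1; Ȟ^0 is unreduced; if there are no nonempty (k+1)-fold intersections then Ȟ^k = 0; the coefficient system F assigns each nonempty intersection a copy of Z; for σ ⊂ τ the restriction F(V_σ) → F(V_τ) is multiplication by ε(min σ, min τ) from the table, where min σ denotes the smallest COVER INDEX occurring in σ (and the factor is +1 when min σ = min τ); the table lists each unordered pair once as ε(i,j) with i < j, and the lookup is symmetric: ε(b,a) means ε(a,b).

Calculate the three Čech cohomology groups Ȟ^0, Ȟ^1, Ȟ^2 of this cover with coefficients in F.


nerve of the cover:
  V1={{p1},{p2},{p6},{p7},{p1,p5},{p1,p6},{p2,p4},{p2,p7},{p4,p7},{p5,p6},{p1,p5,p6},{p2,p4,p7}} V2={{p3},{p5},{p1,p5},{p5,p6},{p1,p5,p6}} V3={{p3},{p4},{p2,p4},{p4,p7},{p2,p4,p7}} V4={{p4},{p2,p4},{p4,p7},{p2,p4,p7}}
  V12={{p1,p5},{p5,p6},{p1,p5,p6}} V13={{p2,p4},{p4,p7},{p2,p4,p7}} V14={{p2,p4},{p4,p7},{p2,p4,p7}} V23={{p3}} V34={{p4},{p2,p4},{p4,p7},{p2,p4,p7}}
  V134={{p2,p4},{p4,p7},{p2,p4,p7}}
C dims 4,5,1; δ0: rk 3, SNF 1^3; δ1: rk 1, SNF 1^1
Ȟ^0 = (4 − 3) − 0 = 1, so Ȟ^0 ≅ Z
Ȟ^1 = (5 − 1) − 3 = 1, so Ȟ^1 ≅ Z
Ȟ^2 = (1 − 0) − 1 = 0, so Ȟ^2 ≅ 0

Ȟ^0 ≅ Z; Ȟ^1 ≅ Z; Ȟ^2 ≅ 0


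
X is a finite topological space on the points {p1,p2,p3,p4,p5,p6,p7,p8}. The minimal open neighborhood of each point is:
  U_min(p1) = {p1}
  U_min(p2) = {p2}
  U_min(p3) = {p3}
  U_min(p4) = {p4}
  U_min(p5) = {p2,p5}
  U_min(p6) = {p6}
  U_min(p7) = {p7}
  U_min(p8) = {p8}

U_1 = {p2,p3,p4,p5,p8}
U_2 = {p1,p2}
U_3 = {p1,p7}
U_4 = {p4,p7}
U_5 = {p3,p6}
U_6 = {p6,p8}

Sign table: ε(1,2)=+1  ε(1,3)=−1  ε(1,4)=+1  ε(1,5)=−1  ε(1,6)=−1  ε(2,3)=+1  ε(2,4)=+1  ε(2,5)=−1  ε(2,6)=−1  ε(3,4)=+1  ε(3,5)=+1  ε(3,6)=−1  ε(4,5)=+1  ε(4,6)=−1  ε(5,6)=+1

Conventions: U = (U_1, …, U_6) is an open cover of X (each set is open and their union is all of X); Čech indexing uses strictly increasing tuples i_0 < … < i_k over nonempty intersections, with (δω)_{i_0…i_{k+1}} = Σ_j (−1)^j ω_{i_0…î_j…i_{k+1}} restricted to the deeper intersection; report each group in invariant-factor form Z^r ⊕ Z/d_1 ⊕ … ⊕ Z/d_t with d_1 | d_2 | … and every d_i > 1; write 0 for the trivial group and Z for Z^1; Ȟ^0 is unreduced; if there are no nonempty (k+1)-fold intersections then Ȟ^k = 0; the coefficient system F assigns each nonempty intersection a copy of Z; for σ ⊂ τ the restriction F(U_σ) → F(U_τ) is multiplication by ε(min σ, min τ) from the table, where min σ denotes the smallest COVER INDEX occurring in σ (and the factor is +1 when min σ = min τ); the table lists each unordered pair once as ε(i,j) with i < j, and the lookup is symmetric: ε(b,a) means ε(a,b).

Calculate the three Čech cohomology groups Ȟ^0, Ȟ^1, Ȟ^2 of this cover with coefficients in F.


cover nerve:
  U12={p2} U14={p4} U15={p3} U16={p8} U23={p1} U34={p7} U56={p6}
C dims 6,7; δ0: rk 5, SNF 1^5
Ȟ^0: (6−5)−0=1 ⇒ Z
Ȟ^1: (7−0)−5=2 ⇒ Z^2
Ȟ^2: (0−0)−0=0 ⇒ 0

Ȟ^0(U;F) ≅ Z,  Ȟ^1(U;F) ≅ Z^2,  Ȟ^2(U;F) ≅ 0


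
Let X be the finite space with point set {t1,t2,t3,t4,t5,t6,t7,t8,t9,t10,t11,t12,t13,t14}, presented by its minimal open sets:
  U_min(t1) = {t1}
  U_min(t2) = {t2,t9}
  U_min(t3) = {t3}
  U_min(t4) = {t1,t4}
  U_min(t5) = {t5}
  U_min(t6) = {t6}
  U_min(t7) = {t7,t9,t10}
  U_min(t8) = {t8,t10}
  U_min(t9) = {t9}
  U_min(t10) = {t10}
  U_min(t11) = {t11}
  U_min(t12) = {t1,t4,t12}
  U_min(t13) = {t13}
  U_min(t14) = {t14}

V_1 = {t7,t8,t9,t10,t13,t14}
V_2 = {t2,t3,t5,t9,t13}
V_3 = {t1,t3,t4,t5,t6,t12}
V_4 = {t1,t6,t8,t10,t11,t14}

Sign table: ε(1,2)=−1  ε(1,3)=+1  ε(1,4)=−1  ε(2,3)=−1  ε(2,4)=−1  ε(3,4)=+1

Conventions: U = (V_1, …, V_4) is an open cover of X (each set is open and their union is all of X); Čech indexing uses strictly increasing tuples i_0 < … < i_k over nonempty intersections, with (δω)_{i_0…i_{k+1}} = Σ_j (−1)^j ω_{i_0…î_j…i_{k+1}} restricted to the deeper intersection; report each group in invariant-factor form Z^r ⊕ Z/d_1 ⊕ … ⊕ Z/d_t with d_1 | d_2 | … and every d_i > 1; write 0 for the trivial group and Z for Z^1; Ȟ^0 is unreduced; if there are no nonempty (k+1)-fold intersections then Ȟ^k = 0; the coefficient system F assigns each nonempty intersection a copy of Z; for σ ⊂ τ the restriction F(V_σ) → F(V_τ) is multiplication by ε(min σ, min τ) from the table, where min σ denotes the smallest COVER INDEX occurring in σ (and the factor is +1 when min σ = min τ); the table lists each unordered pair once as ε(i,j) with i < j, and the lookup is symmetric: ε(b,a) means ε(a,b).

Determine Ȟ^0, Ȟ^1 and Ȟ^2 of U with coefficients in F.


intersection data:
  V12={t9,t13} V14={t8,t10,t14} V23={t3,t5} V34={t1,t6}
C dims 4,4; δ0: rk 4, SNF 1^3·2
Ȟ^0 = (4 − 4) − 0 = 0, so Ȟ^0 ≅ 0
Ȟ^1 = (4 − 0) − 4 = 0 plus torsion [2], so Ȟ^1 ≅ Z/2
Ȟ^2 = (0 − 0) − 0 = 0, so Ȟ^2 ≅ 0

Ȟ^0 ≅ 0, Ȟ^1 ≅ Z/2 and Ȟ^2 ≅ 0


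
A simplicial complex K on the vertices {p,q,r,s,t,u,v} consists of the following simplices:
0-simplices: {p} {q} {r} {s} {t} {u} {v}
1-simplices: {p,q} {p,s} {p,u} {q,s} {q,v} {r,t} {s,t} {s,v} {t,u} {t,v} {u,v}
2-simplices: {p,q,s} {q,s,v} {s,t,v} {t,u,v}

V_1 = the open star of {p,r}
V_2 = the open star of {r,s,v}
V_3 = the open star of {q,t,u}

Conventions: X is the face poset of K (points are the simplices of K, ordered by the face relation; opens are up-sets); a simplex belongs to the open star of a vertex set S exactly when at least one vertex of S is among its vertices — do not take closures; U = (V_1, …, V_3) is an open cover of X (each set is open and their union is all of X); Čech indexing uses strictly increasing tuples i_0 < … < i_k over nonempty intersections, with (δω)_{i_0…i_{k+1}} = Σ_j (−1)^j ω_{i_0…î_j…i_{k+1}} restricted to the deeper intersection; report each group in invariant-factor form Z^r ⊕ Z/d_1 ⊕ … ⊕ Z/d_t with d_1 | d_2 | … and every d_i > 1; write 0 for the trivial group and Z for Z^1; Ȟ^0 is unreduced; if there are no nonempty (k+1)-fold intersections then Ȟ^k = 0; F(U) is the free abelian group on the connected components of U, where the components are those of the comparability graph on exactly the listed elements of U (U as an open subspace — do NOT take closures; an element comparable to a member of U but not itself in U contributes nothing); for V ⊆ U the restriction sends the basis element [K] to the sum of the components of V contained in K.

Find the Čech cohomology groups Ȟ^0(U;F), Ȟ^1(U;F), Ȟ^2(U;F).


Ȟ^0(U;F) ≅ Z,  Ȟ^1(U;F) ≅ Z,  Ȟ^2(U;F) ≅ 0

nerve of the cover:
  V1={{p},{r},{p,q},{p,s},{p,u},{r,t},{p,q,s}} V2={{r},{s},{v},{p,s},{q,s},{q,v},{r,t},{s,t},{s,v},{t,v},{u,v},{p,q,s},{q,s,v},{s,t,v},{t,u,v}} V3={{q},{t},{u},{p,q},{p,u},{q,s},{q,v},{r,t},{s,t},{t,u},{t,v},{u,v},{p,q,s},{q,s,v},{s,t,v},{t,u,v}}
  V12={{r},{p,s},{r,t},{p,q,s}} V13={{p,q},{p,u},{r,t},{p,q,s}} V23={{q,s},{q,v},{r,t},{s,t},{t,v},{u,v},{p,q,s},{q,s,v},{s,t,v},{t,u,v}}
  V123={{r,t},{p,q,s}}
components per intersection:
  V1: {{p},{p,q},{p,s},{p,u},{p,q,s}} {{r},{r,t}}
  V2: {{r},{r,t}} {{s},{v},{p,s},{q,s},{q,v},{s,t},{s,v},{t,v},{u,v},{p,q,s},{q,s,v},{s,t,v},{t,u,v}}
  V3: {{q},{p,q},{q,s},{q,v},{p,q,s},{q,s,v}} {{t},{u},{p,u},{r,t},{s,t},{t,u},{t,v},{u,v},{s,t,v},{t,u,v}}
  V12: {{r},{r,t}} {{p,s},{p,q,s}}
  V13: {{p,q},{p,q,s}} {{p,u}} {{r,t}}
  V23: {{q,s},{q,v},{p,q,s},{q,s,v}} {{r,t}} {{s,t},{t,v},{u,v},{s,t,v},{t,u,v}}
  V123: {{r,t}} {{p,q,s}}
C dims 6,8,2; δ0: rk 5, SNF 1^5; δ1: rk 2, SNF 1^2
Ȟ^0 = (6 − 5) − 0 = 1, so Ȟ^0 ≅ Z
Ȟ^1 = (8 − 2) − 5 = 1, so Ȟ^1 ≅ Z
Ȟ^2 = (2 − 0) − 2 = 0, so Ȟ^2 ≅ 0


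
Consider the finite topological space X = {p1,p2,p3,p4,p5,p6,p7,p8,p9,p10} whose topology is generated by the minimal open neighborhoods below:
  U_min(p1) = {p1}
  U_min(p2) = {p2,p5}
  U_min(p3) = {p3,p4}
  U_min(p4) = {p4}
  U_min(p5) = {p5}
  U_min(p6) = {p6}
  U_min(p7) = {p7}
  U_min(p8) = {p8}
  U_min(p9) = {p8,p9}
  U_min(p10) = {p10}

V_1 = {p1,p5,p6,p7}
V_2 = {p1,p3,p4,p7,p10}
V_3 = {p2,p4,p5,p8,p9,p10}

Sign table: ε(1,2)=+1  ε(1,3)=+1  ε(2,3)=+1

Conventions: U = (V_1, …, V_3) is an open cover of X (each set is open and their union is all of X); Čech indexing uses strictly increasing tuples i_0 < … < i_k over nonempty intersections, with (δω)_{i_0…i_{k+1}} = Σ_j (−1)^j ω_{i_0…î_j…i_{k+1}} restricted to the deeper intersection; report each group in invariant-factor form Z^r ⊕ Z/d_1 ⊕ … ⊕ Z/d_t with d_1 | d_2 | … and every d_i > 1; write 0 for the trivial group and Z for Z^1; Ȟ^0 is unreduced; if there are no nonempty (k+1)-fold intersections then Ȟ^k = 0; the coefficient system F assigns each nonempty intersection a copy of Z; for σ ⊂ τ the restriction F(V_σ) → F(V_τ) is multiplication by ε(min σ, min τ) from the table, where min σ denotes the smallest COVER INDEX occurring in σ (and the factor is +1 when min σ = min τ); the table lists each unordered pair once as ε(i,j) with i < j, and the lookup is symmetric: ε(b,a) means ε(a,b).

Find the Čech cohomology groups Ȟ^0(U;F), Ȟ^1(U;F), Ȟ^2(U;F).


Ȟ^0(U;F) ≅ Z; Ȟ^1(U;F) ≅ Z; Ȟ^2(U;F) ≅ 0

nerve simplices:
  V12={p1,p7} V13={p5} V23={p4,p10}
C dims 3,3; δ0: rk 2, SNF 1^2
degree 0: 3−2−0 = 1 → Ȟ^0 ≅ Z
degree 1: 3−0−2 = 1 → Ȟ^1 ≅ Z
degree 2: 0−0−0 = 0 → Ȟ^2 ≅ 0


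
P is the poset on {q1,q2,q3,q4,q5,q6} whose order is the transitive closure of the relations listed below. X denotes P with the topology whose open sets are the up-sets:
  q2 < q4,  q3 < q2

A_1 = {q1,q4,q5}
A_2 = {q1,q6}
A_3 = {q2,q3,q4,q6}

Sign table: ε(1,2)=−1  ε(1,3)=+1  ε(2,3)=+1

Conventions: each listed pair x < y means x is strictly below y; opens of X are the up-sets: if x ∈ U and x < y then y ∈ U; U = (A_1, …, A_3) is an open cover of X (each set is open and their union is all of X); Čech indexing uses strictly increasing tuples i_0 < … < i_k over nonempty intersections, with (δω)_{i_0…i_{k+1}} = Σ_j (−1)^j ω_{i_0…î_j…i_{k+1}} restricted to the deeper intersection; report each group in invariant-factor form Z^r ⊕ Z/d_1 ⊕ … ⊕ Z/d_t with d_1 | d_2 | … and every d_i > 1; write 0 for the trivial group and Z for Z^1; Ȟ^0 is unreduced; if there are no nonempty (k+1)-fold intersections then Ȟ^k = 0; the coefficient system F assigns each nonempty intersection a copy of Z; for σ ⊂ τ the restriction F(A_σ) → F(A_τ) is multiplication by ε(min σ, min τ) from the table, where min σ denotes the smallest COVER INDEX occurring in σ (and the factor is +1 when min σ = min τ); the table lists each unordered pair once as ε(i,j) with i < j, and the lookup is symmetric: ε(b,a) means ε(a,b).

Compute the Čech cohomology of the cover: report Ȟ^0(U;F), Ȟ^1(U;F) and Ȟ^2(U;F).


cover nerve:
  A12={q1} A13={q4} A23={q6}
C dims 3,3; δ0: rk 3, SNF 1^2·2
Ȟ^0: (3−3)−0=0 ⇒ 0
Ȟ^1: (3−0)−3=0 plus torsion [2] ⇒ Z/2
Ȟ^2: (0−0)−0=0 ⇒ 0

Ȟ^0 = 0, Ȟ^1 = Z/2, Ȟ^2 = 0


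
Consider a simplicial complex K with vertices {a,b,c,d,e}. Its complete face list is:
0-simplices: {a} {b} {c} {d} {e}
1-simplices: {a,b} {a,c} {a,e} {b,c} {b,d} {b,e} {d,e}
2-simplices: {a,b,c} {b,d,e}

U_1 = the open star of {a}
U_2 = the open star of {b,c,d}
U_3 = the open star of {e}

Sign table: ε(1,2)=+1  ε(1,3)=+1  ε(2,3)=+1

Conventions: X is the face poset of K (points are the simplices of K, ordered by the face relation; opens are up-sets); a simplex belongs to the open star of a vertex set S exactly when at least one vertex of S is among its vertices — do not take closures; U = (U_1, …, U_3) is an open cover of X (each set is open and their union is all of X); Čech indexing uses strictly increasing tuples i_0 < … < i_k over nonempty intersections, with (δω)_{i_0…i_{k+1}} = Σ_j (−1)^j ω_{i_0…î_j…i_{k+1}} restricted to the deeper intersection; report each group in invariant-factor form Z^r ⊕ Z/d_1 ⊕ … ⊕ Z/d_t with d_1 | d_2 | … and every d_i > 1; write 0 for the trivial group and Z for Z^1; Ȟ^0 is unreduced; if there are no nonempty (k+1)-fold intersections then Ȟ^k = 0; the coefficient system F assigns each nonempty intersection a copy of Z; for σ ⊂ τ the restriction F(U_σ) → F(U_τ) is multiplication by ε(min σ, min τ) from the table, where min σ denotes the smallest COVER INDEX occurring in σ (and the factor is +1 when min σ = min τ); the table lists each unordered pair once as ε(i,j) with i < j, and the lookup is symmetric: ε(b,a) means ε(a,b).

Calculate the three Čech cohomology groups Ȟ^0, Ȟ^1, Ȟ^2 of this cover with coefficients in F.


nonempty overlaps:
  U1={{a},{a,b},{a,c},{a,e},{a,b,c}} U2={{b},{c},{d},{a,b},{a,c},{b,c},{b,d},{b,e},{d,e},{a,b,c},{b,d,e}} U3={{e},{a,e},{b,e},{d,e},{b,d,e}}
  U12={{a,b},{a,c},{a,b,c}} U13={{a,e}} U23={{b,e},{d,e},{b,d,e}}
C dims 3,3; δ0: rk 2, SNF 1^2
degree 0: 3−2−0 = 1 → Ȟ^0 ≅ Z
degree 1: 3−0−2 = 1 → Ȟ^1 ≅ Z
degree 2: 0−0−0 = 0 → Ȟ^2 ≅ 0

Ȟ^0(U;F) ≅ Z,  Ȟ^1(U;F) ≅ Z,  Ȟ^2(U;F) ≅ 0
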